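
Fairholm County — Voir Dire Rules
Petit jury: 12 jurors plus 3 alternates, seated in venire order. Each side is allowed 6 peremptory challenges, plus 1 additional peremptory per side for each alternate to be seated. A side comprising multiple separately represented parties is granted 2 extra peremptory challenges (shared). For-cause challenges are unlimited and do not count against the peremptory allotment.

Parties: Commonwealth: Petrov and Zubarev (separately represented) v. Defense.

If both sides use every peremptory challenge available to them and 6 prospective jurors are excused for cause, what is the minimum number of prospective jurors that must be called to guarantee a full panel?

Seats to fill: 12 + 3 alternates = 15.
Peremptories — Commonwealth: 6 + 1×3 + 2 = 11; Defense: 6 + 1×3 = 9; total 20.
For-cause removals: 6.
Minimum venire: 15 + 20 + 6 = 41.

41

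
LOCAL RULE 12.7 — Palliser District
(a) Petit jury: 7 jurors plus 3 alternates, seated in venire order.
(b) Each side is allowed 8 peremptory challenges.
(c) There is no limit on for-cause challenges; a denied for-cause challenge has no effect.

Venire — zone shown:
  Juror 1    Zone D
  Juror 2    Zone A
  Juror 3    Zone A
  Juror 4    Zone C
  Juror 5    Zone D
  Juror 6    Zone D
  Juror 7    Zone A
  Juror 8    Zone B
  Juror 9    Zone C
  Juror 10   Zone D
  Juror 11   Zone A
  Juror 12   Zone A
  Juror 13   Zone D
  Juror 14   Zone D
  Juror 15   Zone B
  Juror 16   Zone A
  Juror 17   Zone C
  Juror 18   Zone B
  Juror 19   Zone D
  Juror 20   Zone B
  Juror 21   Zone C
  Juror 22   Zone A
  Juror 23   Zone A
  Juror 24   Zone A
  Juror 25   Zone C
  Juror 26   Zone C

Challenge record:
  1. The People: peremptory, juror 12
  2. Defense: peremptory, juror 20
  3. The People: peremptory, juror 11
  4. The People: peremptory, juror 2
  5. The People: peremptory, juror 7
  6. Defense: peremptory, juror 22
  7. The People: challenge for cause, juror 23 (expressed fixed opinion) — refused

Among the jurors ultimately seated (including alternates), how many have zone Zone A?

1

Removed: #2, #7, #11, #12, #20, #22.
Seated (10 incl. alternates): #1, #3, #4, #5, #6, #8, #9, #10, #13, #14.
Of those, in Zone A: #3 → 1.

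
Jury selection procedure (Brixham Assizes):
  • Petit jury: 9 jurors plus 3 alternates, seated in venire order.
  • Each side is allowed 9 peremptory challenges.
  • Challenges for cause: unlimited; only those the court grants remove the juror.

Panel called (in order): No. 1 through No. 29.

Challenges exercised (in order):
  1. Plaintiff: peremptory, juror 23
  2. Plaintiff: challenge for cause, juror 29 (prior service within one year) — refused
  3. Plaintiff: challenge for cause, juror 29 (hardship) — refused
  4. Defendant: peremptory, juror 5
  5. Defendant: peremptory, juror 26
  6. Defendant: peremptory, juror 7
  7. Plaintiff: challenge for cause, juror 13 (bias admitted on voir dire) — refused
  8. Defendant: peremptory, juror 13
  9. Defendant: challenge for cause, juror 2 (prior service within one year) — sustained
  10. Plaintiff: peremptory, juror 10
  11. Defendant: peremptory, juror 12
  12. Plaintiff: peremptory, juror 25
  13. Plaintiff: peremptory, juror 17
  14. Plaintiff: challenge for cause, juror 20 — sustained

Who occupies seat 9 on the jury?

15

Removed: #2, #5, #7, #10, #12, #13, #17, #20, #23, #25, #26. (#29 stays — for-cause denied.)
Seating in order: seats 1–9 → #1, #3, #4, #6, #8, #9, #11, #14, #15; alternates → #16, #18, #19.
So seat 9 is #15.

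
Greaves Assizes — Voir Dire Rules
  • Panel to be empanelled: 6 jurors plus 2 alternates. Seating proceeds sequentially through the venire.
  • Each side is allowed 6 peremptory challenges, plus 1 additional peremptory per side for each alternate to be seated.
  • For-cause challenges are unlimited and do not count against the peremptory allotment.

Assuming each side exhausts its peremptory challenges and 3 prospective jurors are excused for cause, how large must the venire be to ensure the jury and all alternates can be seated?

Seats to fill: 6 + 2 alternates = 8.
Peremptories: 6 + 1×2 = 8 per side × 2 sides = 16.
For-cause removals: 3.
Minimum venire: 8 + 16 + 3 = 27.

27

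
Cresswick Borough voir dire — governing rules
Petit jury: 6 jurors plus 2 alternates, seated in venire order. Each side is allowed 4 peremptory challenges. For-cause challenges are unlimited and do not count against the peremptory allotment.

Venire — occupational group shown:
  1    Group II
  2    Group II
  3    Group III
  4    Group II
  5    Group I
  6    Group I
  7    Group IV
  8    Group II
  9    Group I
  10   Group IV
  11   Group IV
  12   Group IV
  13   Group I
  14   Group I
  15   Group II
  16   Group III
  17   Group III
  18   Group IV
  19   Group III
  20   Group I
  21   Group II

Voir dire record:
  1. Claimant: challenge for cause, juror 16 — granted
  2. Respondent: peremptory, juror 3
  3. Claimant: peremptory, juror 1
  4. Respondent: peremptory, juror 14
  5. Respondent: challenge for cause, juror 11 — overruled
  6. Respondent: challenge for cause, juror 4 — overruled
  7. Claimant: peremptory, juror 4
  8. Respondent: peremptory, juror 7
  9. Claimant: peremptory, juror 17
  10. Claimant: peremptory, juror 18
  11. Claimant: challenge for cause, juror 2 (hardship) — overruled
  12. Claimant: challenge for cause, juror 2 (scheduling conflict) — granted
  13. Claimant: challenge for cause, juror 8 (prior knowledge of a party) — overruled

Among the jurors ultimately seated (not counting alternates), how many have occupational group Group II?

1

Removed: #1, #2, #3, #4, #7, #14, #16, #17, #18.
Seated jurors 1–6: #5, #6, #8, #9, #10, #11 (alternates #12, #13 not counted).
Of those, in Group II: #8 → 1.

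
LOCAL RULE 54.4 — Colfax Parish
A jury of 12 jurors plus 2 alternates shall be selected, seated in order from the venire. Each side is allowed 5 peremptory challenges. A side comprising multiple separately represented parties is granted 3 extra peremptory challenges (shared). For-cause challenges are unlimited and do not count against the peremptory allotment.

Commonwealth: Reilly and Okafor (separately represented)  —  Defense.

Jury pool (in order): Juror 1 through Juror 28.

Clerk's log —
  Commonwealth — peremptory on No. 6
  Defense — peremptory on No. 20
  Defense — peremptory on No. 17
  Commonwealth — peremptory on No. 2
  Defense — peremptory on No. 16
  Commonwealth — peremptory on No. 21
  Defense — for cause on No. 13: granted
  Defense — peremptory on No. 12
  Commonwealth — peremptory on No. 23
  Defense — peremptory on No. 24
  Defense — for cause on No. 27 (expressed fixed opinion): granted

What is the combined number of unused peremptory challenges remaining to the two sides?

4

Commonwealth allotment: 5 base + 3 multi-party = 8. Defense allotment: 5.
Commonwealth peremptories used: #6, #2, #21, #23 — 4.
Defense peremptories used: #20, #17, #16, #12, #24 — 5 (for-cause on #13, #27 don't count).
Remaining: (8 − 4) + (5 − 5) = 4.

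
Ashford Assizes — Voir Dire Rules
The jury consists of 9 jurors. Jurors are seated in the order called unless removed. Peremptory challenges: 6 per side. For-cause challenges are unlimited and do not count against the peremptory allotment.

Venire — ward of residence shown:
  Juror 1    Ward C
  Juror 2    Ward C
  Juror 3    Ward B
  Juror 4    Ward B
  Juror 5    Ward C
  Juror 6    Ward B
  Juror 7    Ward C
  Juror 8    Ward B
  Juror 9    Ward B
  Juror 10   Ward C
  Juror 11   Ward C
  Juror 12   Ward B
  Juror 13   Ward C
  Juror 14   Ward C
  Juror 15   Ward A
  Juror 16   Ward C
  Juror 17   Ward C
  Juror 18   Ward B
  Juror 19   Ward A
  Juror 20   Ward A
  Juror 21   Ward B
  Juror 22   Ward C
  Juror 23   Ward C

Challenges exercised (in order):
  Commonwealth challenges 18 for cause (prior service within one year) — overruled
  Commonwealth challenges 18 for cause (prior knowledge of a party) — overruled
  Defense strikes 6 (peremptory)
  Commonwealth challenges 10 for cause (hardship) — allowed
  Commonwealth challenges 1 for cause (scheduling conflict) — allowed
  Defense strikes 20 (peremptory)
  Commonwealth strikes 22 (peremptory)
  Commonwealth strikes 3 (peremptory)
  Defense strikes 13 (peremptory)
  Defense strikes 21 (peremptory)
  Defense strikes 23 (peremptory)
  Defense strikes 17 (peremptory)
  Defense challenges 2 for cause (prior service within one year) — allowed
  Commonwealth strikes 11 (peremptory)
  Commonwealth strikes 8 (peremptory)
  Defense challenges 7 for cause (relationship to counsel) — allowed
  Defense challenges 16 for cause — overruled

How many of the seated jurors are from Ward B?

4

Removed: #1, #2, #3, #6, #7, #8, #10, #11, #13, #17, #20, #21, #22, #23.
Seated jurors 1–9: #4, #5, #9, #12, #14, #15, #16, #18, #19.
Of those, in Ward B: #4, #9, #12, #18 → 4.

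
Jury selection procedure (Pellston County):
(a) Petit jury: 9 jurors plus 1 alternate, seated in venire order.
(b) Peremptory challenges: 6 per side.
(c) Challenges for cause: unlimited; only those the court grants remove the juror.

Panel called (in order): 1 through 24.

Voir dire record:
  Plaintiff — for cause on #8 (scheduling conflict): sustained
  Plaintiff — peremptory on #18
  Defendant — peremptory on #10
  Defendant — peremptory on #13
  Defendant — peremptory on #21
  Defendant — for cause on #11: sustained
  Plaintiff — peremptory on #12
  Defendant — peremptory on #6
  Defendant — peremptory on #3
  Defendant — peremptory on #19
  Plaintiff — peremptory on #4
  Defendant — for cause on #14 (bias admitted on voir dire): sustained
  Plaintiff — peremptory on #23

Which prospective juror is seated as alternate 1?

22

Removed: #3, #4, #6, #8, #10, #11, #12, #13, #14, #18, #19, #21, #23.
Seating in order: seats 1–9 → #1, #2, #5, #7, #9, #15, #16, #17, #20; alternates → #22.
So alternate 1 is #22.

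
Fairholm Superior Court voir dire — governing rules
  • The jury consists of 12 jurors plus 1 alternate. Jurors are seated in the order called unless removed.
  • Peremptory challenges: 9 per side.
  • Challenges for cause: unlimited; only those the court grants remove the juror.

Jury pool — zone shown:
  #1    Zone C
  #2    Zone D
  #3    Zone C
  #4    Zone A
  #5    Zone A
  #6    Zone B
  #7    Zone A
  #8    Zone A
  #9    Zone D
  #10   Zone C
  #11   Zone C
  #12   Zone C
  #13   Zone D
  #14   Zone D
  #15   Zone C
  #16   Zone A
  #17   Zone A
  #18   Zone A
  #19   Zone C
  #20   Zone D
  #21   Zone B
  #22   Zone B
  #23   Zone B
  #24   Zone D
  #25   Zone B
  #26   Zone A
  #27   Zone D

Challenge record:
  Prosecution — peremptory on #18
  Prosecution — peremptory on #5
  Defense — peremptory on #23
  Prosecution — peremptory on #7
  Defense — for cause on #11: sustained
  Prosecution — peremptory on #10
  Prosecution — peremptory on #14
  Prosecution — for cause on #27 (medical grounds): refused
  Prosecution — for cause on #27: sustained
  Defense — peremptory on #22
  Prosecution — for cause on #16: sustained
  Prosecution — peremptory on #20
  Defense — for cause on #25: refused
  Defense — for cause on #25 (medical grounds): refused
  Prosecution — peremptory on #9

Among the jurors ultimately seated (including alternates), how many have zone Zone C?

5

Removed: #5, #7, #9, #10, #11, #14, #16, #18, #20, #22, #23, #27.
Seated (13 incl. alternates): #1, #2, #3, #4, #6, #8, #12, #13, #15, #17, #19, #21, #24.
Of those, in Zone C: #1, #3, #12, #15, #19 → 5.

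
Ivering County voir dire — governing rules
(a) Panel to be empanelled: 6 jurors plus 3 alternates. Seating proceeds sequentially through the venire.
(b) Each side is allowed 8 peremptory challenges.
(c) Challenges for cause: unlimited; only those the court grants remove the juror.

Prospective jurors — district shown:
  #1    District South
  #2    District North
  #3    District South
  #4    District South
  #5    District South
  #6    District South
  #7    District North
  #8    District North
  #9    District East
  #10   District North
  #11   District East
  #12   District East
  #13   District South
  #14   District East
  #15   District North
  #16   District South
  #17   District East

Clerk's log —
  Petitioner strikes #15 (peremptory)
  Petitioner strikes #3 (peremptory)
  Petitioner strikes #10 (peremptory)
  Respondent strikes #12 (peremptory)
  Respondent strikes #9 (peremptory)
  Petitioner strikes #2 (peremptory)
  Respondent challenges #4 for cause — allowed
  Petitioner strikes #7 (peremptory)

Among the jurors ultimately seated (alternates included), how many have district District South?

5

Removed: #2, #3, #4, #7, #9, #10, #12, #15.
Seated (9 incl. alternates): #1, #5, #6, #8, #11, #13, #14, #16, #17.
Of those, in District South: #1, #5, #6, #13, #16 → 5.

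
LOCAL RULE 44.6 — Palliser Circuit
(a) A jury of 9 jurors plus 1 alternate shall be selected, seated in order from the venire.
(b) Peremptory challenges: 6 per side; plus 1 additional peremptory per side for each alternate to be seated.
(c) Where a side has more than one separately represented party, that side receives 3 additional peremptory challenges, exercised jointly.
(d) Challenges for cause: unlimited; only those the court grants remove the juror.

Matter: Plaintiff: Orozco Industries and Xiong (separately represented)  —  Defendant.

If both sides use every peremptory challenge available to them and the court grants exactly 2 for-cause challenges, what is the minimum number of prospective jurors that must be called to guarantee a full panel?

Seats to fill: 9 + 1 alternates = 10.
Peremptories — Plaintiff: 6 + 1×1 + 3 = 10; Defendant: 6 + 1×1 = 7; total 17.
For-cause removals: 2.
Minimum venire: 10 + 17 + 2 = 29.

29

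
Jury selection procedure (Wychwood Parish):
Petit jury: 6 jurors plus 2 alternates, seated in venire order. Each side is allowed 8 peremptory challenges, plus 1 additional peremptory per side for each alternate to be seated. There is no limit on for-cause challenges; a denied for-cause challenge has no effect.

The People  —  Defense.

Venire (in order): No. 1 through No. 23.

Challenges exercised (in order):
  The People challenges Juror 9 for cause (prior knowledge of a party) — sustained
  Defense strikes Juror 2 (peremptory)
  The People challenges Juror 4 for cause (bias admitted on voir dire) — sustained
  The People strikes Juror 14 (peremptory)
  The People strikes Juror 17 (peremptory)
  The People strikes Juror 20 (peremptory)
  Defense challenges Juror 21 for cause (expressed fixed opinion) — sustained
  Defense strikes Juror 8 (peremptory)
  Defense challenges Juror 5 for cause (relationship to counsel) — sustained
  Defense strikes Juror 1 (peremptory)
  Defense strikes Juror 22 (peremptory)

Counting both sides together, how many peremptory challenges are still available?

The People allotment: 8 base + 1 × 2 alternates = 10. Defense allotment: 8 base + 1 × 2 alternates = 10.
The People peremptories used: #14, #17, #20 — 3 (for-cause on #9, #4 don't count).
Defense peremptories used: #2, #8, #1, #22 — 4 (for-cause on #21, #5 don't count).
Remaining: (10 − 3) + (10 − 4) = 13.

13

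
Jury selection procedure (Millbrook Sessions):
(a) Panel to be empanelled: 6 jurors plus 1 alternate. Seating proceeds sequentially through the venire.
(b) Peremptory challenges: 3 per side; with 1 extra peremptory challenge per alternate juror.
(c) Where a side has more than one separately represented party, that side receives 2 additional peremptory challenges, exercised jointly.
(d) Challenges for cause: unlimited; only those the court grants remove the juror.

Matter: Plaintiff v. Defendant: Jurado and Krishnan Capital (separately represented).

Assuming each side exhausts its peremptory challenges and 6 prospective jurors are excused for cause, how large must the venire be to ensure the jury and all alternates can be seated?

Seats to fill: 6 + 1 alternates = 7.
Peremptories — Plaintiff: 3 + 1×1 = 4; Defendant: 3 + 1×1 + 2 = 6; total 10.
For-cause removals: 6.
Minimum venire: 7 + 10 + 6 = 23.

23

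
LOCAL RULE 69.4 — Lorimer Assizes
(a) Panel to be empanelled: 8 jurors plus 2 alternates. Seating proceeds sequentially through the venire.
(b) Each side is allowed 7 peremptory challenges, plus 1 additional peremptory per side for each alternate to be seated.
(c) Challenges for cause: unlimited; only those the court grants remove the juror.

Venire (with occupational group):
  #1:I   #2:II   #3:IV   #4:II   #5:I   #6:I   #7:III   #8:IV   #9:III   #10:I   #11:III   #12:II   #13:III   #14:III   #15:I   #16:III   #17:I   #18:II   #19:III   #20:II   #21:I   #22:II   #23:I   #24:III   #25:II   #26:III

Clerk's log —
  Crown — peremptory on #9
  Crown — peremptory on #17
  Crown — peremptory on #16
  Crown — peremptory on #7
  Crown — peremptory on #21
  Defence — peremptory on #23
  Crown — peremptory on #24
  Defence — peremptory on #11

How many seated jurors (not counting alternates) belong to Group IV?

Removed: #7, #9, #11, #16, #17, #21, #23, #24.
Seated jurors 1–8: #1, #2, #3, #4, #5, #6, #8, #10 (alternates #12, #13 not counted).
Of those, in Group IV: #3, #8 → 2.

2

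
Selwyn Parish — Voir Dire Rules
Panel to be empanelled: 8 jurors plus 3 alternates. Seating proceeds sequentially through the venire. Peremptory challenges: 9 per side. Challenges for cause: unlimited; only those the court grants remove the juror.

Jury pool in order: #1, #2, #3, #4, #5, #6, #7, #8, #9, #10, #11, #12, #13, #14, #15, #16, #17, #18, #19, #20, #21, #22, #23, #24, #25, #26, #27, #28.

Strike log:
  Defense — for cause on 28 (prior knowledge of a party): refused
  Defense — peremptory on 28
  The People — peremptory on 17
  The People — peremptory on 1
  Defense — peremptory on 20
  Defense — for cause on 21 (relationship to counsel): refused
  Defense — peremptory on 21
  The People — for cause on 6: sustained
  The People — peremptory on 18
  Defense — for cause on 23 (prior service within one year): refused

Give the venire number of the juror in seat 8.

Removed: #1, #6, #17, #18, #20, #21, #28. (#23 stays — for-cause denied.)
Seating in order: seats 1–8 → #2, #3, #4, #5, #7, #8, #9, #10; alternates → #11, #12, #13.
So seat 8 is #10.

10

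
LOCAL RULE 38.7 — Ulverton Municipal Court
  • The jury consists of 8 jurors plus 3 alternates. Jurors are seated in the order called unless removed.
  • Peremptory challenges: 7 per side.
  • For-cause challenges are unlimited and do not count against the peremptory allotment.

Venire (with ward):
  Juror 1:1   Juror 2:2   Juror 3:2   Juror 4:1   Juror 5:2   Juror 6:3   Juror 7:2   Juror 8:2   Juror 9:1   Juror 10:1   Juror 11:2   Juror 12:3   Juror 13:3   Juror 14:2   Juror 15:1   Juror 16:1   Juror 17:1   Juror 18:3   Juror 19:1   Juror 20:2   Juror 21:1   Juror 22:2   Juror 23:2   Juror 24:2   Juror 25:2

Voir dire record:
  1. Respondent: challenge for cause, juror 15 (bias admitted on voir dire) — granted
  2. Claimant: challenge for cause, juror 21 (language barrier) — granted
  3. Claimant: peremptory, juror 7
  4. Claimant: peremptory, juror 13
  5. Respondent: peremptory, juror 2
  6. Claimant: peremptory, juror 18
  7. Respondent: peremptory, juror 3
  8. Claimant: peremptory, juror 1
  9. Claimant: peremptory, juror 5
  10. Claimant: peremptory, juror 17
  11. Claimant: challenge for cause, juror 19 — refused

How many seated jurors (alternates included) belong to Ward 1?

Removed: #1, #2, #3, #5, #7, #13, #15, #17, #18, #21.
Seated (11 incl. alternates): #4, #6, #8, #9, #10, #11, #12, #14, #16, #19, #20.
Of those, in Ward 1: #4, #9, #10, #16, #19 → 5.

5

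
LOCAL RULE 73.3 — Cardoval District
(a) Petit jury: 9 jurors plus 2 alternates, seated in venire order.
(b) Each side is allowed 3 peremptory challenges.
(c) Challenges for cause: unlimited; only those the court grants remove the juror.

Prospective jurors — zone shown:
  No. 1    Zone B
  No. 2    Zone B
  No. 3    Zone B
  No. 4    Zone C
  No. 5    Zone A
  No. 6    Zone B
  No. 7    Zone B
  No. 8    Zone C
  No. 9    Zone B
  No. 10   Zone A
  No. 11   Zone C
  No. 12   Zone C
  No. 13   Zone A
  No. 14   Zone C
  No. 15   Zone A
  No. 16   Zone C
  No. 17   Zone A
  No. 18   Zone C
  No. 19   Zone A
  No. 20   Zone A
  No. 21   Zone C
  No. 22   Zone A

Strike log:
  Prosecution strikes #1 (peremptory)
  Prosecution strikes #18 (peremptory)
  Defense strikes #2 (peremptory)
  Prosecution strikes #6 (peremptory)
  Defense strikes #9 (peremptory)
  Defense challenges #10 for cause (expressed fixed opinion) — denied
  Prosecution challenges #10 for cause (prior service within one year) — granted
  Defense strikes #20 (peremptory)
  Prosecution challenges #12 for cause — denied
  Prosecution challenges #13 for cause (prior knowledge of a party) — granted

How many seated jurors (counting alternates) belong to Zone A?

Removed: #1, #2, #6, #9, #10, #13, #18, #20.
Seated (11 incl. alternates): #3, #4, #5, #7, #8, #11, #12, #14, #15, #16, #17.
Of those, in Zone A: #5, #15, #17 → 3.

3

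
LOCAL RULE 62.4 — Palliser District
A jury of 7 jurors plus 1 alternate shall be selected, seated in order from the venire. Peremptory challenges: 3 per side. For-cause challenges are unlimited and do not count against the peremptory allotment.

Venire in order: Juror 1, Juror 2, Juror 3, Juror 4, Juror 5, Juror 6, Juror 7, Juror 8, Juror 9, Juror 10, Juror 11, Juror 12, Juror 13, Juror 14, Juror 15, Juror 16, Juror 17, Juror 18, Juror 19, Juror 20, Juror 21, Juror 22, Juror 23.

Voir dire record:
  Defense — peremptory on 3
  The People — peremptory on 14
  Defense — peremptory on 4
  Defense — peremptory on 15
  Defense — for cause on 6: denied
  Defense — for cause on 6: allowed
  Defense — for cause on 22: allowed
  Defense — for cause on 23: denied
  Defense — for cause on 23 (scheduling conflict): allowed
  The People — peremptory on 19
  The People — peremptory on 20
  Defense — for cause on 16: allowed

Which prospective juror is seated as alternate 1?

11

Removed: #3, #4, #6, #14, #15, #16, #19, #20, #22, #23.
Filling seats in venire order through position 8: #1, #2, #5, #7, #8, #9, #10, #11.
So alternate 1 is #11.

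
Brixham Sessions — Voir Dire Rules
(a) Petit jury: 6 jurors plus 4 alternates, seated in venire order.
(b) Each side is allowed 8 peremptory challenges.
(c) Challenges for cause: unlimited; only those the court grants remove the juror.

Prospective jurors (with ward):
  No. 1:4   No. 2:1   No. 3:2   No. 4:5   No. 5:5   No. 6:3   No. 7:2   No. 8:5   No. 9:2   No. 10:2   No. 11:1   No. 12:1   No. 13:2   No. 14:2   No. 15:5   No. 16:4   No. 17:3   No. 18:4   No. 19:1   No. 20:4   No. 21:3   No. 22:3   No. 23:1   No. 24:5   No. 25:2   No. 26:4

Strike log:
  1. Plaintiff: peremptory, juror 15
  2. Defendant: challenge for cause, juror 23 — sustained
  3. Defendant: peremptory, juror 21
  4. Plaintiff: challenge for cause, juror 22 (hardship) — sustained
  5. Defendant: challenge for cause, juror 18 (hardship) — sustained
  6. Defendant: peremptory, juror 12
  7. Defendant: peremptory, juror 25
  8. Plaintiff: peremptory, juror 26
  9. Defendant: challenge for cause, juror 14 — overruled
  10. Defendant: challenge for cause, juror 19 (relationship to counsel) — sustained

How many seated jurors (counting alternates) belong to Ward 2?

4

Removed: #12, #15, #18, #19, #21, #22, #23, #25, #26.
Seated (10 incl. alternates): #1, #2, #3, #4, #5, #6, #7, #8, #9, #10.
Of those, in Ward 2: #3, #7, #9, #10 → 4.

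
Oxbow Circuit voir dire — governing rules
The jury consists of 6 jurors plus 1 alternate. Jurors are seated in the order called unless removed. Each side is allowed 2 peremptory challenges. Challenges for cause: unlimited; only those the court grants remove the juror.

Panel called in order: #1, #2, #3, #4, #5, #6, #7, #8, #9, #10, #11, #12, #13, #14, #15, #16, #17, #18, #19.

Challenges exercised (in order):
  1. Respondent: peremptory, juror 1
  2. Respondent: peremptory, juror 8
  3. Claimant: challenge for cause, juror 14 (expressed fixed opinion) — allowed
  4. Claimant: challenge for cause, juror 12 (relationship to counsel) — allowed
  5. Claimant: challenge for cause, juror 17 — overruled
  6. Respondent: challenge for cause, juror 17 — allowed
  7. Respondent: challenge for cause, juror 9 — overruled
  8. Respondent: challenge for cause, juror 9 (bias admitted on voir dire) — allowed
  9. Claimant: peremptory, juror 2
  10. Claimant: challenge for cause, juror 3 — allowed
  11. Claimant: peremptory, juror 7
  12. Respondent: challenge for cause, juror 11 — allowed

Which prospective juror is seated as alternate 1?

16

Removed: #1, #2, #3, #7, #8, #9, #11, #12, #14, #17.
Filling seats in venire order through position 7: #4, #5, #6, #10, #13, #15, #16.
So alternate 1 is #16.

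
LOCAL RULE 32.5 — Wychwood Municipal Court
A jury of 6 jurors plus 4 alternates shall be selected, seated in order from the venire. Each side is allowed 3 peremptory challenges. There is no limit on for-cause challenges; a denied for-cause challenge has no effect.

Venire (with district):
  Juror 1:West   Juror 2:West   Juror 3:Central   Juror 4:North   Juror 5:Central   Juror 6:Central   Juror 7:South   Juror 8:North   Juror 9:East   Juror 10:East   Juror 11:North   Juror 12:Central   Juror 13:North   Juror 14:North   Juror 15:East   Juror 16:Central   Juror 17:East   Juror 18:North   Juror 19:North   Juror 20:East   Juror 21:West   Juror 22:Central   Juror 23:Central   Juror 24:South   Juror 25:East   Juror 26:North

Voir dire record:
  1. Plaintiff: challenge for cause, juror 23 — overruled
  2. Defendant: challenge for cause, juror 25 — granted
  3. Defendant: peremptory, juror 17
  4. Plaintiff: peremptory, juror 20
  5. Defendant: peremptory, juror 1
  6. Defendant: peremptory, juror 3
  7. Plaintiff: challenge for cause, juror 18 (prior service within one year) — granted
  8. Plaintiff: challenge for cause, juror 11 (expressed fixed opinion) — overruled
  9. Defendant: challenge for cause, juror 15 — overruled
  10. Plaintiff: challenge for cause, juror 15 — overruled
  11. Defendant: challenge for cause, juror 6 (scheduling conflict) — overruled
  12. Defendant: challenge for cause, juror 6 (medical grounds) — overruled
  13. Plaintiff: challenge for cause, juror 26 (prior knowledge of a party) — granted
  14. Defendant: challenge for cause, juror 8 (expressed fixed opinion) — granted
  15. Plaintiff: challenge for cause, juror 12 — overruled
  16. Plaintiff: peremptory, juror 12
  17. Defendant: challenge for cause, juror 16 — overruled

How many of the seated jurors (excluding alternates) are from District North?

Removed: #1, #3, #8, #12, #17, #18, #20, #25, #26.
Seated jurors 1–6: #2, #4, #5, #6, #7, #9 (alternates #10, #11, #13, #14 not counted).
Of those, in District North: #4 → 1.

1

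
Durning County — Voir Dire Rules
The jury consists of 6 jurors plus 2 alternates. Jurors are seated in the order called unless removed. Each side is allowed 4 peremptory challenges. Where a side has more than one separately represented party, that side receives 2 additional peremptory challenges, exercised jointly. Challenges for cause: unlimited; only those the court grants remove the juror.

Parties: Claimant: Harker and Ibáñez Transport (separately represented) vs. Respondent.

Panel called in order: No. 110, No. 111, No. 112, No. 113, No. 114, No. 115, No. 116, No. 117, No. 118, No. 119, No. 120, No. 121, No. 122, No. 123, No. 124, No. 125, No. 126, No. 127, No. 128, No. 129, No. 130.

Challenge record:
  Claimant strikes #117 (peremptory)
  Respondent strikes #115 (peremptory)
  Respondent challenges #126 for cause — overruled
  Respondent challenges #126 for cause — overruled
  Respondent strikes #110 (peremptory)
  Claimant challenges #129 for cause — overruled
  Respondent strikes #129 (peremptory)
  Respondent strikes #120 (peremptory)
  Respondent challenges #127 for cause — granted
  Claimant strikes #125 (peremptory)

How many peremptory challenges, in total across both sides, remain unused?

4

Claimant allotment: 4 base + 2 multi-party = 6. Respondent allotment: 4.
Claimant peremptories used: #117, #125 — 2 (the for-cause on #129 doesn't count).
Respondent peremptories used: #115, #110, #129, #120 — 4 (for-cause on #126, #126, #127 don't count).
Remaining: (6 − 2) + (4 − 4) = 4.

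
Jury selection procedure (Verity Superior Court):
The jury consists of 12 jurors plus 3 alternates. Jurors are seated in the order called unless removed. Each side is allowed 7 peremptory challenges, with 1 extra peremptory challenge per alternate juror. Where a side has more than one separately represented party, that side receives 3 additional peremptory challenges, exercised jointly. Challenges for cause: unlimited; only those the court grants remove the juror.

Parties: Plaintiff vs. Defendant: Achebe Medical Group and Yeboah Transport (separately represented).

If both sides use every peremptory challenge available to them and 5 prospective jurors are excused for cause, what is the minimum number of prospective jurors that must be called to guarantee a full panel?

43

Seats to fill: 12 + 3 alternates = 15.
Peremptories — Plaintiff: 7 + 1×3 = 10; Defendant: 7 + 1×3 + 3 = 13; total 23.
For-cause removals: 5.
Minimum venire: 15 + 23 + 5 = 43.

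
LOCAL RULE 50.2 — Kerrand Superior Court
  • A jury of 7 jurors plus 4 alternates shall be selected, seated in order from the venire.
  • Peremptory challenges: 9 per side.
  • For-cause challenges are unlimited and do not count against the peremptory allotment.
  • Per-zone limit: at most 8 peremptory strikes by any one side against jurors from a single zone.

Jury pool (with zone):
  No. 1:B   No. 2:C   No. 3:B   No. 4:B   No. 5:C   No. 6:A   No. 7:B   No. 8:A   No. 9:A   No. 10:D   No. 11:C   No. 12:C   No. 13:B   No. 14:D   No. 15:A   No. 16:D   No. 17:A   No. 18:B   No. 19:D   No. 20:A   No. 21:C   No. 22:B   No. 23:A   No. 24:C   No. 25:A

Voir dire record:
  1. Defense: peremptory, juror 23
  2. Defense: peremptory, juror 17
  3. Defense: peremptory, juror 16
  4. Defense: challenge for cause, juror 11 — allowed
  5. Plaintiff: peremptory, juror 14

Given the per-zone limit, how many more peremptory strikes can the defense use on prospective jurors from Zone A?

Defense peremptories so far: #23, #17, #16 — 3 of 9 used, 6 left overall.
Against Zone A: #23, #17 — 2 used; per-zone cap 8 leaves 6.
Binding limit: min(6, 6) = 6.

6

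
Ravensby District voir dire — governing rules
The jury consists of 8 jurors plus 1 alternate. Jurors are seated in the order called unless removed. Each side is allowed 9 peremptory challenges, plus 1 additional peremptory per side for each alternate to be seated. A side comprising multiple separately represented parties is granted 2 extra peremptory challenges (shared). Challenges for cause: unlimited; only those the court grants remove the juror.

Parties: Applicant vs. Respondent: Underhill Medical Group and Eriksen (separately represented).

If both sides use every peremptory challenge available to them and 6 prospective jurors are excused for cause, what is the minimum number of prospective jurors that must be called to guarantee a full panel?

37

Seats to fill: 8 + 1 alternates = 9.
Peremptories — Applicant: 9 + 1×1 = 10; Respondent: 9 + 1×1 + 2 = 12; total 22.
For-cause removals: 6.
Minimum venire: 9 + 22 + 6 = 37.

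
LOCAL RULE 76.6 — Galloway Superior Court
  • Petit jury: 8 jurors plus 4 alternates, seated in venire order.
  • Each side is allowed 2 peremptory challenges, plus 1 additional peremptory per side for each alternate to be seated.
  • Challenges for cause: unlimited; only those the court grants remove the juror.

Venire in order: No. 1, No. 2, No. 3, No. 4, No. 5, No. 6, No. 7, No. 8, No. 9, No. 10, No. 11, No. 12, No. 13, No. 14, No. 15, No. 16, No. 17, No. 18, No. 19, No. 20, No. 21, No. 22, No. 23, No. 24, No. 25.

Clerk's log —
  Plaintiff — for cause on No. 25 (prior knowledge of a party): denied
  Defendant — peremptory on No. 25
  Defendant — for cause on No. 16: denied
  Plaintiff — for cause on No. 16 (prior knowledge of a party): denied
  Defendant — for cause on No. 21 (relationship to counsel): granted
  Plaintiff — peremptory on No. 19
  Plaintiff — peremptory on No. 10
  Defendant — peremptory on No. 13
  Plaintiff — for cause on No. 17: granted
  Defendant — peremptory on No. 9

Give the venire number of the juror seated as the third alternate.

Removed: #9, #10, #13, #17, #19, #21, #25. (#16 stays — for-cause denied.)
Seating in order: seats 1–8 → #1, #2, #3, #4, #5, #6, #7, #8; alternates → #11, #12, #14, #15.
So alternate 3 is #14.

14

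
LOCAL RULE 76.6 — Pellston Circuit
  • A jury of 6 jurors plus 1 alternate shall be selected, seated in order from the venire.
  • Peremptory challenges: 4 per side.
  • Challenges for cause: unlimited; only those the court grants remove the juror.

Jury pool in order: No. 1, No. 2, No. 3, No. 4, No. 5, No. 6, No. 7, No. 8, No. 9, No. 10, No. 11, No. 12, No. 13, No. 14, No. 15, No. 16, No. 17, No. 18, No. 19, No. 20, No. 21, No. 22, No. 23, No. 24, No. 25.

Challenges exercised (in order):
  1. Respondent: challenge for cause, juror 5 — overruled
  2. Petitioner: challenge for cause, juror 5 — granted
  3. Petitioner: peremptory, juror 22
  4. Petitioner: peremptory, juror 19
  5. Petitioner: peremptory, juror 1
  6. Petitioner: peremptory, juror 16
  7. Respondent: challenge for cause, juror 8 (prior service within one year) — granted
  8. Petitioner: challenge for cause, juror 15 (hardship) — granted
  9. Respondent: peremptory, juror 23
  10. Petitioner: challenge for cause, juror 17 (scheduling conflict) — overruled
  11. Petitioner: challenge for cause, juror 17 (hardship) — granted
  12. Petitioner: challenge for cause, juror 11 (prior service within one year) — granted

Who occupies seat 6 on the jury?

Removed: #1, #5, #8, #11, #15, #16, #17, #19, #22, #23.
Seating in order: seats 1–6 → #2, #3, #4, #6, #7, #9; alternates → #10.
So seat 6 is #9.

9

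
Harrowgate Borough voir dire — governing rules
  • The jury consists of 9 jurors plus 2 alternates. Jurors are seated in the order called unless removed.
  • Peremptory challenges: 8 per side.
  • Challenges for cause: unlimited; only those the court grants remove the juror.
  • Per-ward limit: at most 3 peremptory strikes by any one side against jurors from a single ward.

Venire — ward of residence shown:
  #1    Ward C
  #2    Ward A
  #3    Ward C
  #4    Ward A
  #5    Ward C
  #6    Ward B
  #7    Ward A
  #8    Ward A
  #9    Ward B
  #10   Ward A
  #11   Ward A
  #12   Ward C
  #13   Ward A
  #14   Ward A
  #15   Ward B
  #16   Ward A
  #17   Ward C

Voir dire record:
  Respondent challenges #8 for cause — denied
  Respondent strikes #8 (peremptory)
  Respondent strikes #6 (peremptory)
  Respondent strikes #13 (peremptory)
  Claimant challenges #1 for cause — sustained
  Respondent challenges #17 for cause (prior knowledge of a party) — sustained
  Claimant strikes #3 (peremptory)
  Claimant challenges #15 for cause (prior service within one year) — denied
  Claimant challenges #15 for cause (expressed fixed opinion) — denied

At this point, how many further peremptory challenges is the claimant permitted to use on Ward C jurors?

Claimant peremptories so far: #3 — 1 of 8 used, 7 left overall.
Against Ward C: #3 — 1 used; per-ward cap 3 leaves 2.
Binding limit: min(7, 2) = 2.

2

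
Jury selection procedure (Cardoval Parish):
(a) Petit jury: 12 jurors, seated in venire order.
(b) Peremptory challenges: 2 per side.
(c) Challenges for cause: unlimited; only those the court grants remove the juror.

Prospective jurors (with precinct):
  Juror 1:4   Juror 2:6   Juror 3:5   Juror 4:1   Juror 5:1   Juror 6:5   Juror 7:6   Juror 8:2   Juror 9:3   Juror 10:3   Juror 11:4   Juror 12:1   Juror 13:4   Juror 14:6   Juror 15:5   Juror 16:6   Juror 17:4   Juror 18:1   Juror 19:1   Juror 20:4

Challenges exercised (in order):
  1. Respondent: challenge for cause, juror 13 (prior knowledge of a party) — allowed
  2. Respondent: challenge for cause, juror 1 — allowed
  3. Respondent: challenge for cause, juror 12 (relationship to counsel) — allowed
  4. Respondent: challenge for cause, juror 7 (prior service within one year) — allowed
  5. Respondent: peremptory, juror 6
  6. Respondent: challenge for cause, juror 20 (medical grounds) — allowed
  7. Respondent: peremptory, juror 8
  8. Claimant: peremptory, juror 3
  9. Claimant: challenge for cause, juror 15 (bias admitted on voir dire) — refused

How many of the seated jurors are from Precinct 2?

0

Removed: #1, #3, #6, #7, #8, #12, #13, #20.
Seated jurors 1–12: #2, #4, #5, #9, #10, #11, #14, #15, #16, #17, #18, #19.
None of those are in Precinct 2 → 0.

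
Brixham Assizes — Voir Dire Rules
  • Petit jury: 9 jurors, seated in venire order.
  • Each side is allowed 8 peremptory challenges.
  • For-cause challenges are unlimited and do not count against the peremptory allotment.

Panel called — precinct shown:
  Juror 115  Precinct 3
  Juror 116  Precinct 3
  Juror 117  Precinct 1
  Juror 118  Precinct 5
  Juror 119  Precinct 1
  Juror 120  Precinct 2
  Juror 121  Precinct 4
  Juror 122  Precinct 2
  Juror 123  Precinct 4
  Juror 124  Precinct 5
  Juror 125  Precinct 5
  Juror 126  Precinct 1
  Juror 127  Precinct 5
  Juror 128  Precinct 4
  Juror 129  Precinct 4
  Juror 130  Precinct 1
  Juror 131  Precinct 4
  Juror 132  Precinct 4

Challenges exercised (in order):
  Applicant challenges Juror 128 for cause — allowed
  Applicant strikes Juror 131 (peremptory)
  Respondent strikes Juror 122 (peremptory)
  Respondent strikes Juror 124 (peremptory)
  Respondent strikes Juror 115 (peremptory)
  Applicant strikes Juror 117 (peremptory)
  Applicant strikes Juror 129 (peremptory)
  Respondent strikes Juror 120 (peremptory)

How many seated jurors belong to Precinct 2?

0

Removed: #115, #117, #120, #122, #124, #128, #129, #131.
Seated jurors 1–9: #116, #118, #119, #121, #123, #125, #126, #127, #130.
None of those are in Precinct 2 → 0.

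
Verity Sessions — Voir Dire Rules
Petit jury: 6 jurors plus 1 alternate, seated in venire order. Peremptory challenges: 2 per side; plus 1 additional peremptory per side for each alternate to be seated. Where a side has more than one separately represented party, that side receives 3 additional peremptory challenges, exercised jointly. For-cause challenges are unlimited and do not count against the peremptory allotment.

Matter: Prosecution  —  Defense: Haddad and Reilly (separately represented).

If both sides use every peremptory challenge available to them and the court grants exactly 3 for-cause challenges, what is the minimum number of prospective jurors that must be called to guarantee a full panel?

19

Seats to fill: 6 + 1 alternates = 7.
Peremptories — Prosecution: 2 + 1×1 = 3; Defense: 2 + 1×1 + 3 = 6; total 9.
For-cause removals: 3.
Minimum venire: 7 + 9 + 3 = 19.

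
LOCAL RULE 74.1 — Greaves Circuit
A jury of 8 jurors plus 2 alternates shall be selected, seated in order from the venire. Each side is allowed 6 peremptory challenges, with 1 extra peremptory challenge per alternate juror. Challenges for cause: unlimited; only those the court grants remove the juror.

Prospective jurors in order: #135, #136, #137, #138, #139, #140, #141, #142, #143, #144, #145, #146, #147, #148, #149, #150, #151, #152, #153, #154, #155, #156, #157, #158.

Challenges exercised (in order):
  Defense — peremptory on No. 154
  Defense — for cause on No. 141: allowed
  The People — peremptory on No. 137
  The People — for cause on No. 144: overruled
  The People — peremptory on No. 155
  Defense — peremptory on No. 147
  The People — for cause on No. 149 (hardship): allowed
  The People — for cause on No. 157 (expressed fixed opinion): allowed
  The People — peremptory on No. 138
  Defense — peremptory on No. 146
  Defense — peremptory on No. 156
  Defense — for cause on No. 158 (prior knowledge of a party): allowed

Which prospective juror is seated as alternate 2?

Removed: #137, #138, #141, #146, #147, #149, #154, #155, #156, #157, #158. (#144 stays — for-cause denied.)
Seating in order: seats 1–8 → #135, #136, #139, #140, #142, #143, #144, #145; alternates → #148, #150.
So alternate 2 is #150.

150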